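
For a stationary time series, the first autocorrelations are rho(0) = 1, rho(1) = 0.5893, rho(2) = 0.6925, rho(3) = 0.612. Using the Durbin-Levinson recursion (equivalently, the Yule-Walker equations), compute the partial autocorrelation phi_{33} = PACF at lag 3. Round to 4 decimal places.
\phi_{33} = 0.2299

The PACF at lag k is phi_{kk}, the last component of the solution
to the Yule-Walker system G_k phi = r_k where
  (G_k)_{ij} = rho(|i - j|), (r_k)_i = rho(i), i,j = 1..k.
Equivalently, Durbin-Levinson gives phi_{kk} iteratively:
  phi_{11} = rho(1)
  phi_{kk} = [rho(k) - sum_{j=1..k-1} phi_{k-1,j} rho(k-j)]
            / [1 - sum_{j=1..k-1} phi_{k-1,j} rho(j)],
  phi_{k,j} = phi_{k-1,j} - phi_{kk} phi_{k-1,k-j},  j = 1..k-1.
Step k = 1:
  phi_11 = rho(1) = 0.5893.
Step k = 2:
  phi_22 = [rho(2) - phi_11 rho(1)] / [1 - phi_11 rho(1)] = [0.6925 - (0.5893)(0.5893)] / [1 - (0.5893)(0.5893)]
         = 0.34522551 / 0.65272551 = 0.528898.
  Update: phi_21 = phi_11 - phi_22 phi_11 = 0.5893 - (0.528898)(0.5893) = 0.27762.
Step k = 3:
  phi_33 = [rho(3) - phi_21 rho(2) - phi_22 rho(1)] / [1 - phi_21 rho(1) - phi_22 rho(2)]
    numerator   = 0.612 - (0.27762)(0.6925) - (0.528898)(0.5893) = 0.10806819
    denominator = 1 - (0.27762)(0.5893) - (0.528898)(0.6925) = 0.47013627
  phi_33 = 0.10806819 / 0.47013627 = 0.2299.
Therefore phi_{33} = 0.2299.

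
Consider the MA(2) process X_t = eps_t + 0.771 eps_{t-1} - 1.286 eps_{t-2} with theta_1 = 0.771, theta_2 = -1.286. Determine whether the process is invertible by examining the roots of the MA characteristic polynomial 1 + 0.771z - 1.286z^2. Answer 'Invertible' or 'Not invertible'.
\text{Not invertible}

The MA(q) characteristic polynomial is P(z) = 1 + 0.771z - 1.286z^2.
Invertibility requires all roots to lie outside the unit circle, i.e. |z| > 1 for every root.
Set 1 + (0.771) z + (-1.286) z^2 = 0, i.e. a z^2 + b z + c = 0 with a = -1.286, b = 0.771, c = 1.
Discriminant D = b^2 - 4ac = (0.771)^2 - 4*(-1.286)*1 = 0.594441 - (-5.144) = 5.738441.
D >= 0, so the roots are real: z = (-b +/- sqrt(D)) / (2a) = (-0.771 +/- 2.395504) / (-2.572).
  z_1 = (-0.771 + 2.395504) / (-2.572) = -0.6316,   |z_1| = 0.6316.
  z_2 = (-0.771 - 2.395504) / (-2.572) = 1.2311,   |z_2| = 1.2311.
Moduli of all roots: 0.6316, 1.2311.
All moduli strictly greater than 1? No.
Verdict: Not invertible.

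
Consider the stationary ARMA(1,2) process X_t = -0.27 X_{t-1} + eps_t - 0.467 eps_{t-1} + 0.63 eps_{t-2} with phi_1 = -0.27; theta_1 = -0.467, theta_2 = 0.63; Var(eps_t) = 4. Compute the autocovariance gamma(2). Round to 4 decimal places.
\gamma(2) = 4.1920

Multiply the model equation by X_{t-k} and take expectations. With theta_0 = psi_0 = 1 and psi_j the MA(infinity) weights, this gives
  gamma(k) - sum_i phi_i gamma(k-i) = c_k,
  c_k = sigma^2 * sum_{j=k..q} theta_j psi_{j-k}   (c_k = 0 for k > q),
using gamma(-m) = gamma(m).
psi-weights needed (psi_j = theta_j + sum_i phi_i psi_{j-i}):
  psi_1 = theta_1 + phi_1 = -0.467 + (-0.27) = -0.737
  psi_2 = theta_2 + phi_1 psi_1 = 0.63 + (-0.27)(-0.737) = 0.82899
Right-hand sides:
  c_0 = sigma^2 (1 + theta_1 psi_1 + theta_2 psi_2) = 4 * (1 + (-0.467)(-0.737) + (0.63)(0.82899)) = 4 * 1.866443 = 7.465771
  c_1 = sigma^2 (theta_1 + theta_2 psi_1) = 4 * (-0.467 + (0.63)(-0.737)) = -3.72524
  c_2 = sigma^2 theta_2 = 4 * (0.63) = 2.52
Equations for k = 0 and k = 1 (AR order 1):
  gamma(0) = phi_1 gamma(1) + c_0
  gamma(1) = phi_1 gamma(0) + c_1
Substituting the second into the first: gamma(0) (1 - phi_1^2) = c_0 + phi_1 c_1, so
  gamma(0) = (c_0 + phi_1 c_1) / (1 - phi_1^2) = (7.465771 + (-0.27)(-3.72524)) / (1 - (-0.27)^2) = 8.471586 / 0.9271 = 9.137726.
  gamma(1) = phi_1 gamma(0) + c_1 = (-0.27)(9.137726) + (-3.72524) = -6.192426.
For k = 2: gamma(2) = phi_1 gamma(1) + c_2
  = (-0.27)(-6.192426) + (2.52) = 4.191955.
Therefore gamma(2) = 4.1920 (to 4 decimal places).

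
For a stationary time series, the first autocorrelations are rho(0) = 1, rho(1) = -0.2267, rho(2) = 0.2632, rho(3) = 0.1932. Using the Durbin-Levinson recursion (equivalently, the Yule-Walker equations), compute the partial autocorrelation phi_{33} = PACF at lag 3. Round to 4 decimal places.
\phi_{33} = 0.3219

The PACF at lag k is phi_{kk}, the last component of the solution
to the Yule-Walker system G_k phi = r_k where
  (G_k)_{ij} = rho(|i - j|), (r_k)_i = rho(i), i,j = 1..k.
Equivalently, Durbin-Levinson gives phi_{kk} iteratively:
  phi_{11} = rho(1)
  phi_{kk} = [rho(k) - sum_{j=1..k-1} phi_{k-1,j} rho(k-j)]
            / [1 - sum_{j=1..k-1} phi_{k-1,j} rho(j)],
  phi_{k,j} = phi_{k-1,j} - phi_{kk} phi_{k-1,k-j},  j = 1..k-1.
Step k = 1:
  phi_11 = rho(1) = -0.2267.
Step k = 2:
  phi_22 = [rho(2) - phi_11 rho(1)] / [1 - phi_11 rho(1)] = [0.2632 - (-0.2267)(-0.2267)] / [1 - (-0.2267)(-0.2267)]
         = 0.21180711 / 0.94860711 = 0.223282.
  Update: phi_21 = phi_11 - phi_22 phi_11 = -0.2267 - (0.223282)(-0.2267) = -0.176082.
Step k = 3:
  phi_33 = [rho(3) - phi_21 rho(2) - phi_22 rho(1)] / [1 - phi_21 rho(1) - phi_22 rho(2)]
    numerator   = 0.1932 - (-0.176082)(0.2632) - (0.223282)(-0.2267) = 0.29016284
    denominator = 1 - (-0.176082)(-0.2267) - (0.223282)(0.2632) = 0.90131435
  phi_33 = 0.29016284 / 0.90131435 = 0.3219.
Therefore phi_{33} = 0.3219.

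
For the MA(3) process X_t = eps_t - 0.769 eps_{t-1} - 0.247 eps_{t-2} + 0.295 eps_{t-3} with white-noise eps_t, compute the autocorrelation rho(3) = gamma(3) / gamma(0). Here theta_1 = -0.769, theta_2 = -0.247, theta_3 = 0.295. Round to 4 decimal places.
\rho(3) = 0.1696

For an MA(q) process with theta_0 = 1, the autocovariance is
  gamma(k) = sigma^2 * sum_{i=0..q-k} theta_i * theta_{i+k},
and rho(k) = gamma(k) / gamma(0). Sigma^2 cancels.
  numerator   = (1)*(0.295) = 0.295.
  denominator = (1)^2 + (-0.769)^2 + (-0.247)^2 + (0.295)^2 = 1.739395.
  rho(3) = 0.295 / 1.739395 = 0.1696.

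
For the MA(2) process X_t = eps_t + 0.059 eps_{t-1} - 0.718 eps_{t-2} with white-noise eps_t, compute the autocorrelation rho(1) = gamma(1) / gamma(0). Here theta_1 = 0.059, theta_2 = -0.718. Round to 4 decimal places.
\rho(1) = 0.0110

For an MA(q) process with theta_0 = 1, the autocovariance is
  gamma(k) = sigma^2 * sum_{i=0..q-k} theta_i * theta_{i+k},
and rho(k) = gamma(k) / gamma(0). Sigma^2 cancels.
  numerator   = (1)*(0.059) + (0.059)*(-0.718) = 0.016638.
  denominator = (1)^2 + (0.059)^2 + (-0.718)^2 = 1.519005.
  rho(1) = 0.016638 / 1.519005 = 0.0110.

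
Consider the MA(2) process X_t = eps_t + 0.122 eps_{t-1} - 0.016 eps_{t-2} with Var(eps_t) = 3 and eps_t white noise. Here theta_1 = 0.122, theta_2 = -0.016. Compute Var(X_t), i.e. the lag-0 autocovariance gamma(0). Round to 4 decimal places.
\gamma(0) = 3.0454

For an MA(q) process X_t = eps_t + sum_i theta_i eps_{t-i} with
Var(eps_t) = sigma^2, the variance is
  gamma(0) = sigma^2 * (1 + sum_i theta_i^2).
  sum_i theta_i^2 = (0.122)^2 + (-0.016)^2 = 0.014884 + 0.000256 = 0.01514.
  gamma(0) = 3 * (1 + 0.01514) = 3 * 1.01514 = 3.04542, which rounds to 3.0454.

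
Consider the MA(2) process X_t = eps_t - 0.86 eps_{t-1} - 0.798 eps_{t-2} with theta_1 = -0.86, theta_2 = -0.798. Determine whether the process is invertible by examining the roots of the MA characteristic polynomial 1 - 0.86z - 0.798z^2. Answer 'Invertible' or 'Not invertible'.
\text{Not invertible}

The MA(q) characteristic polynomial is P(z) = 1 - 0.86z - 0.798z^2.
Invertibility requires all roots to lie outside the unit circle, i.e. |z| > 1 for every root.
Set 1 + (-0.86) z + (-0.798) z^2 = 0, i.e. a z^2 + b z + c = 0 with a = -0.798, b = -0.86, c = 1.
Discriminant D = b^2 - 4ac = (-0.86)^2 - 4*(-0.798)*1 = 0.7396 - (-3.192) = 3.9316.
D >= 0, so the roots are real: z = (-b +/- sqrt(D)) / (2a) = (0.86 +/- 1.982826) / (-1.596).
  z_1 = (0.86 + 1.982826) / (-1.596) = -1.7812,   |z_1| = 1.7812.
  z_2 = (0.86 - 1.982826) / (-1.596) = 0.7035,   |z_2| = 0.7035.
Moduli of all roots: 1.7812, 0.7035.
All moduli strictly greater than 1? No.
Verdict: Not invertible.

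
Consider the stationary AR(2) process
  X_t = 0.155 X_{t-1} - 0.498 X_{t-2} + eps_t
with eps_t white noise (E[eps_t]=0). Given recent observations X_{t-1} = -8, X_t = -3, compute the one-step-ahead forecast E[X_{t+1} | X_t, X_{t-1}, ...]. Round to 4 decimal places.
E[X_{t+1} \mid \mathcal F_t] = 3.5190

For an AR(p) model X_t = c + sum_i phi_i X_{t-i} + eps_t, the
one-step-ahead conditional mean is
  E[X_{t+1} | X_t, ...] = c + sum_i phi_i X_{t+1-i}.
Substitute known values:
  E[X_{t+1} | ...] = (0.155) * (-3) + (-0.498) * (-8)
                   = 3.5190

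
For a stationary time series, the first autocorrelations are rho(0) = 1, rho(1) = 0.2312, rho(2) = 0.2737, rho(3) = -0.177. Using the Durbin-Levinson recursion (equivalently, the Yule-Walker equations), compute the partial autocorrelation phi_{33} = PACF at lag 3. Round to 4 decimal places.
\phi_{33} = -0.3120

The PACF at lag k is phi_{kk}, the last component of the solution
to the Yule-Walker system G_k phi = r_k where
  (G_k)_{ij} = rho(|i - j|), (r_k)_i = rho(i), i,j = 1..k.
Equivalently, Durbin-Levinson gives phi_{kk} iteratively:
  phi_{11} = rho(1)
  phi_{kk} = [rho(k) - sum_{j=1..k-1} phi_{k-1,j} rho(k-j)]
            / [1 - sum_{j=1..k-1} phi_{k-1,j} rho(j)],
  phi_{k,j} = phi_{k-1,j} - phi_{kk} phi_{k-1,k-j},  j = 1..k-1.
Step k = 1:
  phi_11 = rho(1) = 0.2312.
Step k = 2:
  phi_22 = [rho(2) - phi_11 rho(1)] / [1 - phi_11 rho(1)] = [0.2737 - (0.2312)(0.2312)] / [1 - (0.2312)(0.2312)]
         = 0.22024656 / 0.94654656 = 0.232684.
  Update: phi_21 = phi_11 - phi_22 phi_11 = 0.2312 - (0.232684)(0.2312) = 0.177403.
Step k = 3:
  phi_33 = [rho(3) - phi_21 rho(2) - phi_22 rho(1)] / [1 - phi_21 rho(1) - phi_22 rho(2)]
    numerator   = -0.177 - (0.177403)(0.2737) - (0.232684)(0.2312) = -0.27935192
    denominator = 1 - (0.177403)(0.2312) - (0.232684)(0.2737) = 0.89529863
  phi_33 = -0.27935192 / 0.89529863 = -0.312.
Therefore phi_{33} = -0.3120.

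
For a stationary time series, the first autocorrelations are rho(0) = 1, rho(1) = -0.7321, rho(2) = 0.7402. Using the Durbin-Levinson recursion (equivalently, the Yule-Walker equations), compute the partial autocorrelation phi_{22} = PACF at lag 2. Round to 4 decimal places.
\phi_{22} = 0.4401

The PACF at lag k is phi_{kk}, the last component of the solution
to the Yule-Walker system G_k phi = r_k where
  (G_k)_{ij} = rho(|i - j|), (r_k)_i = rho(i), i,j = 1..k.
Equivalently, Durbin-Levinson gives phi_{kk} iteratively:
  phi_{11} = rho(1)
  phi_{kk} = [rho(k) - sum_{j=1..k-1} phi_{k-1,j} rho(k-j)]
            / [1 - sum_{j=1..k-1} phi_{k-1,j} rho(j)],
  phi_{k,j} = phi_{k-1,j} - phi_{kk} phi_{k-1,k-j},  j = 1..k-1.
Step k = 1:
  phi_11 = rho(1) = -0.7321.
Step k = 2:
  phi_22 = [rho(2) - phi_11 rho(1)] / [1 - phi_11 rho(1)] = [0.7402 - (-0.7321)(-0.7321)] / [1 - (-0.7321)(-0.7321)]
         = 0.20422959 / 0.46402959 = 0.4401.
Therefore phi_{22} = 0.4401.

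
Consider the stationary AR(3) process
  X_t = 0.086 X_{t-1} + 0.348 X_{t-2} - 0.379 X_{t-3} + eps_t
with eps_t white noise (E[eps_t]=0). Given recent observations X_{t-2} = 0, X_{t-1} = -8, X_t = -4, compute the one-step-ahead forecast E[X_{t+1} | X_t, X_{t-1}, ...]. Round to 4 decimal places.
E[X_{t+1} \mid \mathcal F_t] = -3.1280

For an AR(p) model X_t = c + sum_i phi_i X_{t-i} + eps_t, the
one-step-ahead conditional mean is
  E[X_{t+1} | X_t, ...] = c + sum_i phi_i X_{t+1-i}.
Substitute known values:
  E[X_{t+1} | ...] = (0.086) * (-4) + (0.348) * (-8) + (-0.379) * (0)
                   = -3.1280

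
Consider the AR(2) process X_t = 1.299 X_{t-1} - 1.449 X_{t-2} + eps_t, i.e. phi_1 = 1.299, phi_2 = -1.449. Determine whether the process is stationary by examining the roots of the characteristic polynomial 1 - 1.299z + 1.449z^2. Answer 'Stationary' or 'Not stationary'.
\text{Not stationary}

The AR(p) characteristic polynomial is P(z) = 1 - 1.299z + 1.449z^2.
Stationarity requires all roots to lie outside the unit circle, i.e. |z| > 1 for every root.
Set 1 + (-1.299) z + (1.449) z^2 = 0, i.e. a z^2 + b z + c = 0 with a = 1.449, b = -1.299, c = 1.
Discriminant D = b^2 - 4ac = (-1.299)^2 - 4*(1.449)*1 = 1.687401 - (5.796) = -4.108599.
D < 0, so the roots are the complex-conjugate pair z = (-b +/- i sqrt(-D)) / (2a) = 0.4482 +/- 0.6994i.
For a conjugate pair |z|^2 = z * conj(z) = (product of roots) = c/a = 1/(1.449) = 0.690131, so |z| = sqrt(0.690131) = 0.8307 for both roots.
Moduli of all roots: 0.8307, 0.8307.
All moduli strictly greater than 1? No.
Verdict: Not stationary.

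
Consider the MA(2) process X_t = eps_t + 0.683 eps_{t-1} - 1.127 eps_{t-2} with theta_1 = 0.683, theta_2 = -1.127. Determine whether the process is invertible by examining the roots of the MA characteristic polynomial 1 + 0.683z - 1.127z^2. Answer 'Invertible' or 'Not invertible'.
\text{Not invertible}

The MA(q) characteristic polynomial is P(z) = 1 + 0.683z - 1.127z^2.
Invertibility requires all roots to lie outside the unit circle, i.e. |z| > 1 for every root.
Set 1 + (0.683) z + (-1.127) z^2 = 0, i.e. a z^2 + b z + c = 0 with a = -1.127, b = 0.683, c = 1.
Discriminant D = b^2 - 4ac = (0.683)^2 - 4*(-1.127)*1 = 0.466489 - (-4.508) = 4.974489.
D >= 0, so the roots are real: z = (-b +/- sqrt(D)) / (2a) = (-0.683 +/- 2.230356) / (-2.254).
  z_1 = (-0.683 + 2.230356) / (-2.254) = -0.6865,   |z_1| = 0.6865.
  z_2 = (-0.683 - 2.230356) / (-2.254) = 1.2925,   |z_2| = 1.2925.
Moduli of all roots: 0.6865, 1.2925.
All moduli strictly greater than 1? No.
Verdict: Not invertible.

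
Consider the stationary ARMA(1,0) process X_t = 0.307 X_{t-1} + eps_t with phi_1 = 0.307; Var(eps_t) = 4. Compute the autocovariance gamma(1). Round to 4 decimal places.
\gamma(1) = 1.3558

Multiply the model equation by X_{t-k} and take expectations. With theta_0 = psi_0 = 1 and psi_j the MA(infinity) weights, this gives
  gamma(k) - sum_i phi_i gamma(k-i) = c_k,
  c_k = sigma^2 * sum_{j=k..q} theta_j psi_{j-k}   (c_k = 0 for k > q),
using gamma(-m) = gamma(m).
Pure AR (q = 0): c_0 = sigma^2 = 4, c_k = 0 for k >= 1.
Equations for k = 0 and k = 1 (AR order 1):
  gamma(0) = phi_1 gamma(1) + c_0
  gamma(1) = phi_1 gamma(0) + c_1
Substituting the second into the first: gamma(0) (1 - phi_1^2) = c_0 + phi_1 c_1, so
  gamma(0) = c_0 / (1 - phi_1^2) = 4 / (1 - (0.307)^2) = 4 / 0.905751 = 4.416225.
  gamma(1) = phi_1 gamma(0) = (0.307)(4.416225) = 1.355781.
Therefore gamma(1) = 1.3558 (to 4 decimal places).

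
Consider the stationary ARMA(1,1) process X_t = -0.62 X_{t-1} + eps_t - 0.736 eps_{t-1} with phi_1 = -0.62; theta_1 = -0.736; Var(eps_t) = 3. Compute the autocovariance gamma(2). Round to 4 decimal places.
\gamma(2) = 5.9667

Multiply the model equation by X_{t-k} and take expectations. With theta_0 = psi_0 = 1 and psi_j the MA(infinity) weights, this gives
  gamma(k) - sum_i phi_i gamma(k-i) = c_k,
  c_k = sigma^2 * sum_{j=k..q} theta_j psi_{j-k}   (c_k = 0 for k > q),
using gamma(-m) = gamma(m).
psi-weights needed (psi_j = theta_j + sum_i phi_i psi_{j-i}):
  psi_1 = theta_1 + phi_1 = -0.736 + (-0.62) = -1.356
Right-hand sides:
  c_0 = sigma^2 (1 + theta_1 psi_1) = 3 * (1 + (-0.736)(-1.356)) = 3 * 1.998016 = 5.994048
  c_1 = sigma^2 theta_1 = 3 * (-0.736) = -2.208
  c_2 = 0
Equations for k = 0 and k = 1 (AR order 1):
  gamma(0) = phi_1 gamma(1) + c_0
  gamma(1) = phi_1 gamma(0) + c_1
Substituting the second into the first: gamma(0) (1 - phi_1^2) = c_0 + phi_1 c_1, so
  gamma(0) = (c_0 + phi_1 c_1) / (1 - phi_1^2) = (5.994048 + (-0.62)(-2.208)) / (1 - (-0.62)^2) = 7.363008 / 0.6156 = 11.960702.
  gamma(1) = phi_1 gamma(0) + c_1 = (-0.62)(11.960702) + (-2.208) = -9.623635.
For k = 2 (> q): gamma(2) = phi_1 gamma(1) = (-0.62)(-9.623635) = 5.966654.
Therefore gamma(2) = 5.9667 (to 4 decimal places).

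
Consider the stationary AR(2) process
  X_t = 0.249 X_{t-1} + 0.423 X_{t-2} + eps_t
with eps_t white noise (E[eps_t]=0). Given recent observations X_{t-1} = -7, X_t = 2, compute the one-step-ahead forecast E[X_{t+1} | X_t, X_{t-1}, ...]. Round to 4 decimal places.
E[X_{t+1} \mid \mathcal F_t] = -2.4630

For an AR(p) model X_t = c + sum_i phi_i X_{t-i} + eps_t, the
one-step-ahead conditional mean is
  E[X_{t+1} | X_t, ...] = c + sum_i phi_i X_{t+1-i}.
Substitute known values:
  E[X_{t+1} | ...] = (0.249) * (2) + (0.423) * (-7)
                   = -2.4630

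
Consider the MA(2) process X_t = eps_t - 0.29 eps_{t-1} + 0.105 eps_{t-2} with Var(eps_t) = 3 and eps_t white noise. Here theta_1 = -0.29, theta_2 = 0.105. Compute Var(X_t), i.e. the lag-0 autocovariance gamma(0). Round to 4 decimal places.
\gamma(0) = 3.2854

For an MA(q) process X_t = eps_t + sum_i theta_i eps_{t-i} with
Var(eps_t) = sigma^2, the variance is
  gamma(0) = sigma^2 * (1 + sum_i theta_i^2).
  sum_i theta_i^2 = (-0.29)^2 + (0.105)^2 = 0.0841 + 0.011025 = 0.095125.
  gamma(0) = 3 * (1 + 0.095125) = 3 * 1.095125 = 3.285375, which rounds to 3.2854.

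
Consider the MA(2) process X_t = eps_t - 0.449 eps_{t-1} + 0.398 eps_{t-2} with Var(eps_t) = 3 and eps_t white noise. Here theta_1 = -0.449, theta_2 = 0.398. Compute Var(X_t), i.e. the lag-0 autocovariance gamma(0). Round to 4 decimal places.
\gamma(0) = 4.0800

For an MA(q) process X_t = eps_t + sum_i theta_i eps_{t-i} with
Var(eps_t) = sigma^2, the variance is
  gamma(0) = sigma^2 * (1 + sum_i theta_i^2).
  sum_i theta_i^2 = (-0.449)^2 + (0.398)^2 = 0.201601 + 0.158404 = 0.360005.
  gamma(0) = 3 * (1 + 0.360005) = 3 * 1.360005 = 4.080015, which rounds to 4.0800.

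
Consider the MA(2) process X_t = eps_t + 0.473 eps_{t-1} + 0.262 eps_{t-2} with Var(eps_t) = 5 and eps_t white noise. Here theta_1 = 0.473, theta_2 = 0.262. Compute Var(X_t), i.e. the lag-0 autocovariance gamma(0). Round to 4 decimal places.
\gamma(0) = 6.4619

For an MA(q) process X_t = eps_t + sum_i theta_i eps_{t-i} with
Var(eps_t) = sigma^2, the variance is
  gamma(0) = sigma^2 * (1 + sum_i theta_i^2).
  sum_i theta_i^2 = (0.473)^2 + (0.262)^2 = 0.223729 + 0.068644 = 0.292373.
  gamma(0) = 5 * (1 + 0.292373) = 5 * 1.292373 = 6.461865, which rounds to 6.4619.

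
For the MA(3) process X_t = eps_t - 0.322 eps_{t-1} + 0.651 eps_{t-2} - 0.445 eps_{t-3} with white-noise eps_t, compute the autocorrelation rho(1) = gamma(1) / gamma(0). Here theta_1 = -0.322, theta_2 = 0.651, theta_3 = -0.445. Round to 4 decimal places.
\rho(1) = -0.4760

For an MA(q) process with theta_0 = 1, the autocovariance is
  gamma(k) = sigma^2 * sum_{i=0..q-k} theta_i * theta_{i+k},
and rho(k) = gamma(k) / gamma(0). Sigma^2 cancels.
  numerator   = (1)*(-0.322) + (-0.322)*(0.651) + (0.651)*(-0.445) = -0.821317.
  denominator = (1)^2 + (-0.322)^2 + (0.651)^2 + (-0.445)^2 = 1.72551.
  rho(1) = -0.821317 / 1.72551 = -0.4760.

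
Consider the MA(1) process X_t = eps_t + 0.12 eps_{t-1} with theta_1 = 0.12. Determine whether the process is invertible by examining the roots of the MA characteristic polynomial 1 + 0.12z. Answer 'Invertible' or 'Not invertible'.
\text{Invertible}

The MA(q) characteristic polynomial is P(z) = 1 + 0.12z.
Invertibility requires all roots to lie outside the unit circle, i.e. |z| > 1 for every root.
This is linear in z: 1 + (0.12) z = 0  =>  z = -1/(0.12) = -8.333333,  |z| = 8.333333.
Moduli of all roots: 8.3333.
All moduli strictly greater than 1? Yes.
Verdict: Invertible.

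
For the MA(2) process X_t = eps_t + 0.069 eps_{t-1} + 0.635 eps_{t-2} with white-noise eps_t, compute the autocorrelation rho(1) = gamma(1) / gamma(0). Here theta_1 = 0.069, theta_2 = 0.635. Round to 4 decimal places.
\rho(1) = 0.0801

For an MA(q) process with theta_0 = 1, the autocovariance is
  gamma(k) = sigma^2 * sum_{i=0..q-k} theta_i * theta_{i+k},
and rho(k) = gamma(k) / gamma(0). Sigma^2 cancels.
  numerator   = (1)*(0.069) + (0.069)*(0.635) = 0.112815.
  denominator = (1)^2 + (0.069)^2 + (0.635)^2 = 1.407986.
  rho(1) = 0.112815 / 1.407986 = 0.0801.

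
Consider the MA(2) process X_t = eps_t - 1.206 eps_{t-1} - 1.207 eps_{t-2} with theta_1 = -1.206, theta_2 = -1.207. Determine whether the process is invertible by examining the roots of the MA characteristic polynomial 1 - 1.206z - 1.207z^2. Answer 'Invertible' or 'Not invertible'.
\text{Not invertible}

The MA(q) characteristic polynomial is P(z) = 1 - 1.206z - 1.207z^2.
Invertibility requires all roots to lie outside the unit circle, i.e. |z| > 1 for every root.
Set 1 + (-1.206) z + (-1.207) z^2 = 0, i.e. a z^2 + b z + c = 0 with a = -1.207, b = -1.206, c = 1.
Discriminant D = b^2 - 4ac = (-1.206)^2 - 4*(-1.207)*1 = 1.454436 - (-4.828) = 6.282436.
D >= 0, so the roots are real: z = (-b +/- sqrt(D)) / (2a) = (1.206 +/- 2.506479) / (-2.414).
  z_1 = (1.206 + 2.506479) / (-2.414) = -1.5379,   |z_1| = 1.5379.
  z_2 = (1.206 - 2.506479) / (-2.414) = 0.5387,   |z_2| = 0.5387.
Moduli of all roots: 1.5379, 0.5387.
All moduli strictly greater than 1? No.
Verdict: Not invertible.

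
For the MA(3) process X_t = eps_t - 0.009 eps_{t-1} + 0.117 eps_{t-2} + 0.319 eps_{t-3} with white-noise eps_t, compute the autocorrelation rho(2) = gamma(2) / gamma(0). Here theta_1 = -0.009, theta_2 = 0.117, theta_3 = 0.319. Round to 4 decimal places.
\rho(2) = 0.1023

For an MA(q) process with theta_0 = 1, the autocovariance is
  gamma(k) = sigma^2 * sum_{i=0..q-k} theta_i * theta_{i+k},
and rho(k) = gamma(k) / gamma(0). Sigma^2 cancels.
  numerator   = (1)*(0.117) + (-0.009)*(0.319) = 0.114129.
  denominator = (1)^2 + (-0.009)^2 + (0.117)^2 + (0.319)^2 = 1.115531.
  rho(2) = 0.114129 / 1.115531 = 0.1023.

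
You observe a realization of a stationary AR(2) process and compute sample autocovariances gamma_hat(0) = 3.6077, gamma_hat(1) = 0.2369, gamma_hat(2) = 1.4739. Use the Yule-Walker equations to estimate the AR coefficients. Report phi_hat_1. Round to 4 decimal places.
\hat\phi_{1} = 0.0390

The Yule-Walker equations for an AR(p) process read, in matrix form,
  Gamma_p phi = r_p,   with   (Gamma_p)_{ij} = gamma(|i - j|),
                       (r_p)_i = gamma(i),   i,j = 1..p.
Substitute the sample gammas (Toeplitz matrix and right-hand side of size 2):
  Gamma_p = [[3.6077, 0.2369], [0.2369, 3.6077]]
  r_p     = [0.2369, 1.4739]
Written out:
  3.6077 phi_1 + 0.2369 phi_2 = 0.2369
  0.2369 phi_1 + 3.6077 phi_2 = 1.4739
Solve by Cramer's rule:
  det = gamma(0)^2 - gamma(1)^2 = (3.6077)^2 - (0.2369)^2 = 13.01549929 - 0.05612161 = 12.95937768
  phi_hat_1 = [gamma(1) gamma(0) - gamma(1) gamma(2)] / det = [(0.2369)(3.6077) - (0.2369)(1.4739)] / 12.95937768 = 0.50549722 / 12.95937768 = 0.039
  phi_hat_2 = [gamma(0) gamma(2) - gamma(1)^2] / det = [(3.6077)(1.4739) - (0.2369)^2] / 12.95937768 = 5.26126742 / 12.95937768 = 0.406
So phi_hat = [0.0390, 0.4060].
Therefore phi_hat_1 = 0.0390.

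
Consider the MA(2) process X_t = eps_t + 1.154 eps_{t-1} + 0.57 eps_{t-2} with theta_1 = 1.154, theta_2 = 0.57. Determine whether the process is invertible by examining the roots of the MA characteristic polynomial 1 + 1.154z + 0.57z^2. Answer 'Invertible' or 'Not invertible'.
\text{Invertible}

The MA(q) characteristic polynomial is P(z) = 1 + 1.154z + 0.57z^2.
Invertibility requires all roots to lie outside the unit circle, i.e. |z| > 1 for every root.
Set 1 + (1.154) z + (0.57) z^2 = 0, i.e. a z^2 + b z + c = 0 with a = 0.57, b = 1.154, c = 1.
Discriminant D = b^2 - 4ac = (1.154)^2 - 4*(0.57)*1 = 1.331716 - (2.28) = -0.948284.
D < 0, so the roots are the complex-conjugate pair z = (-b +/- i sqrt(-D)) / (2a) = -1.0123 +/- 0.8542i.
For a conjugate pair |z|^2 = z * conj(z) = (product of roots) = c/a = 1/(0.57) = 1.754386, so |z| = sqrt(1.754386) = 1.3245 for both roots.
Moduli of all roots: 1.3245, 1.3245.
All moduli strictly greater than 1? Yes.
Verdict: Invertible.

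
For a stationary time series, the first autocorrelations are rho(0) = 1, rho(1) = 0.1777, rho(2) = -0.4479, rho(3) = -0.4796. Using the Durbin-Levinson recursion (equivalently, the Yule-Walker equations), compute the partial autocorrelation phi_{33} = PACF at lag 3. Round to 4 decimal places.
\phi_{33} = -0.3729

The PACF at lag k is phi_{kk}, the last component of the solution
to the Yule-Walker system G_k phi = r_k where
  (G_k)_{ij} = rho(|i - j|), (r_k)_i = rho(i), i,j = 1..k.
Equivalently, Durbin-Levinson gives phi_{kk} iteratively:
  phi_{11} = rho(1)
  phi_{kk} = [rho(k) - sum_{j=1..k-1} phi_{k-1,j} rho(k-j)]
            / [1 - sum_{j=1..k-1} phi_{k-1,j} rho(j)],
  phi_{k,j} = phi_{k-1,j} - phi_{kk} phi_{k-1,k-j},  j = 1..k-1.
Step k = 1:
  phi_11 = rho(1) = 0.1777.
Step k = 2:
  phi_22 = [rho(2) - phi_11 rho(1)] / [1 - phi_11 rho(1)] = [-0.4479 - (0.1777)(0.1777)] / [1 - (0.1777)(0.1777)]
         = -0.47947729 / 0.96842271 = -0.495112.
  Update: phi_21 = phi_11 - phi_22 phi_11 = 0.1777 - (-0.495112)(0.1777) = 0.265681.
Step k = 3:
  phi_33 = [rho(3) - phi_21 rho(2) - phi_22 rho(1)] / [1 - phi_21 rho(1) - phi_22 rho(2)]
    numerator   = -0.4796 - (0.265681)(-0.4479) - (-0.495112)(0.1777) = -0.27262001
    denominator = 1 - (0.265681)(0.1777) - (-0.495112)(-0.4479) = 0.73102796
  phi_33 = -0.27262001 / 0.73102796 = -0.3729.
Therefore phi_{33} = -0.3729.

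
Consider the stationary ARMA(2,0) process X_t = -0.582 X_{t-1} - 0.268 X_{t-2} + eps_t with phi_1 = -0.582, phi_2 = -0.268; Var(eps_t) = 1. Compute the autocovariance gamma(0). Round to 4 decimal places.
\gamma(0) = 1.3649

Multiply the model equation by X_{t-k} and take expectations. With theta_0 = psi_0 = 1 and psi_j the MA(infinity) weights, this gives
  gamma(k) - sum_i phi_i gamma(k-i) = c_k,
  c_k = sigma^2 * sum_{j=k..q} theta_j psi_{j-k}   (c_k = 0 for k > q),
using gamma(-m) = gamma(m).
Pure AR (q = 0): c_0 = sigma^2 = 1, c_k = 0 for k >= 1.
Equations for k = 0, 1, 2 (AR order 2, c_2 = 0):
  (E0) gamma(0) = phi_1 gamma(1) + phi_2 gamma(2) + c_0
  (E1) gamma(1) = phi_1 gamma(0) + phi_2 gamma(1) + c_1
  (E2) gamma(2) = phi_1 gamma(1) + phi_2 gamma(0)
From (E1): gamma(1) = A gamma(0) + B with
  A = phi_1 / (1 - phi_2) = -0.582 / 1.268 = -0.458991,   B = c_1 / (1 - phi_2) = 0 / 1.268 = 0.
Insert (E2) into (E0): gamma(0) (1 - phi_2^2) = phi_1 (1 + phi_2) gamma(1) + c_0.
  phi_1 (1 + phi_2) = (-0.582)(0.732) = -0.426024,   1 - phi_2^2 = 0.928176.
Replace gamma(1) by A gamma(0) + B and collect gamma(0):
  gamma(0) [0.928176 - (-0.426024)(-0.458991)] = c_0 = 1
  gamma(0) * 0.732635 = 1
  gamma(0) = 1 / 0.732635 = 1.364936.
Therefore gamma(0) = 1.3649 (to 4 decimal places).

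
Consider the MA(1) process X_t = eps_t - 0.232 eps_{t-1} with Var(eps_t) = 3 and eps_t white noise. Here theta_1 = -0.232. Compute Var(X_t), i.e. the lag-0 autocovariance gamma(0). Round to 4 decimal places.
\gamma(0) = 3.1615

For an MA(q) process X_t = eps_t + sum_i theta_i eps_{t-i} with
Var(eps_t) = sigma^2, the variance is
  gamma(0) = sigma^2 * (1 + sum_i theta_i^2).
  sum_i theta_i^2 = (-0.232)^2 = 0.053824.
  gamma(0) = 3 * (1 + 0.053824) = 3 * 1.053824 = 3.161472, which rounds to 3.1615.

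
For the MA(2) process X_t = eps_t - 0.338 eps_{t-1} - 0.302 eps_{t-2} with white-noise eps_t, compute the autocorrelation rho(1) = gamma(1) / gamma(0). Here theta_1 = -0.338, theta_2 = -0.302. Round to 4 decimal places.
\rho(1) = -0.1957

For an MA(q) process with theta_0 = 1, the autocovariance is
  gamma(k) = sigma^2 * sum_{i=0..q-k} theta_i * theta_{i+k},
and rho(k) = gamma(k) / gamma(0). Sigma^2 cancels.
  numerator   = (1)*(-0.338) + (-0.338)*(-0.302) = -0.235924.
  denominator = (1)^2 + (-0.338)^2 + (-0.302)^2 = 1.205448.
  rho(1) = -0.235924 / 1.205448 = -0.1957.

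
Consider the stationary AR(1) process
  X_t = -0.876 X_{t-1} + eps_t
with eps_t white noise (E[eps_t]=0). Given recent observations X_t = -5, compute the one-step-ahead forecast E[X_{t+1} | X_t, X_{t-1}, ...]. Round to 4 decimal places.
E[X_{t+1} \mid \mathcal F_t] = 4.3800

For an AR(p) model X_t = c + sum_i phi_i X_{t-i} + eps_t, the
one-step-ahead conditional mean is
  E[X_{t+1} | X_t, ...] = c + sum_i phi_i X_{t+1-i}.
Substitute known values:
  E[X_{t+1} | ...] = (-0.876) * (-5)
                   = 4.3800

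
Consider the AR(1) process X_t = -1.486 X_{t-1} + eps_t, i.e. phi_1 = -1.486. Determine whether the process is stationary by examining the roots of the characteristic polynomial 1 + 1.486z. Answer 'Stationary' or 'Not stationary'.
\text{Not stationary}

The AR(p) characteristic polynomial is P(z) = 1 + 1.486z.
Stationarity requires all roots to lie outside the unit circle, i.e. |z| > 1 for every root.
This is linear in z: 1 + (1.486) z = 0  =>  z = -1/(1.486) = -0.672948,  |z| = 0.672948.
Moduli of all roots: 0.6729.
All moduli strictly greater than 1? No.
Verdict: Not stationary.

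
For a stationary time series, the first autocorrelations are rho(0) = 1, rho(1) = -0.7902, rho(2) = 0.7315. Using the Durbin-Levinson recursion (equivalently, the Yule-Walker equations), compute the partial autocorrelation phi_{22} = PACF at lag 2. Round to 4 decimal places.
\phi_{22} = 0.2851

The PACF at lag k is phi_{kk}, the last component of the solution
to the Yule-Walker system G_k phi = r_k where
  (G_k)_{ij} = rho(|i - j|), (r_k)_i = rho(i), i,j = 1..k.
Equivalently, Durbin-Levinson gives phi_{kk} iteratively:
  phi_{11} = rho(1)
  phi_{kk} = [rho(k) - sum_{j=1..k-1} phi_{k-1,j} rho(k-j)]
            / [1 - sum_{j=1..k-1} phi_{k-1,j} rho(j)],
  phi_{k,j} = phi_{k-1,j} - phi_{kk} phi_{k-1,k-j},  j = 1..k-1.
Step k = 1:
  phi_11 = rho(1) = -0.7902.
Step k = 2:
  phi_22 = [rho(2) - phi_11 rho(1)] / [1 - phi_11 rho(1)] = [0.7315 - (-0.7902)(-0.7902)] / [1 - (-0.7902)(-0.7902)]
         = 0.10708396 / 0.37558396 = 0.2851.
Therefore phi_{22} = 0.2851.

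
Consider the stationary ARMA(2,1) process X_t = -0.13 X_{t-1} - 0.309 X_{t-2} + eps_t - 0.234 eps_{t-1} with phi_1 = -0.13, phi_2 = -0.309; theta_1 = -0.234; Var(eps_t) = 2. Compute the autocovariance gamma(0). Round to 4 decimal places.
\gamma(0) = 2.4592

Multiply the model equation by X_{t-k} and take expectations. With theta_0 = psi_0 = 1 and psi_j the MA(infinity) weights, this gives
  gamma(k) - sum_i phi_i gamma(k-i) = c_k,
  c_k = sigma^2 * sum_{j=k..q} theta_j psi_{j-k}   (c_k = 0 for k > q),
using gamma(-m) = gamma(m).
psi-weights needed (psi_j = theta_j + sum_i phi_i psi_{j-i}):
  psi_1 = theta_1 + phi_1 = -0.234 + (-0.13) = -0.364
Right-hand sides:
  c_0 = sigma^2 (1 + theta_1 psi_1) = 2 * (1 + (-0.234)(-0.364)) = 2 * 1.085176 = 2.170352
  c_1 = sigma^2 theta_1 = 2 * (-0.234) = -0.468
  c_2 = 0
Equations for k = 0, 1, 2 (AR order 2, c_2 = 0):
  (E0) gamma(0) = phi_1 gamma(1) + phi_2 gamma(2) + c_0
  (E1) gamma(1) = phi_1 gamma(0) + phi_2 gamma(1) + c_1
  (E2) gamma(2) = phi_1 gamma(1) + phi_2 gamma(0)
From (E1): gamma(1) = A gamma(0) + B with
  A = phi_1 / (1 - phi_2) = -0.13 / 1.309 = -0.099312,   B = c_1 / (1 - phi_2) = -0.468 / 1.309 = -0.357525.
Insert (E2) into (E0): gamma(0) (1 - phi_2^2) = phi_1 (1 + phi_2) gamma(1) + c_0.
  phi_1 (1 + phi_2) = (-0.13)(0.691) = -0.08983,   1 - phi_2^2 = 0.904519.
Replace gamma(1) by A gamma(0) + B and collect gamma(0):
  gamma(0) [0.904519 - (-0.08983)(-0.099312)] = (-0.08983)(-0.357525) + 2.170352
  gamma(0) * 0.895598 = 2.202468
  gamma(0) = 2.202468 / 0.895598 = 2.459216.
Therefore gamma(0) = 2.4592 (to 4 decimal places).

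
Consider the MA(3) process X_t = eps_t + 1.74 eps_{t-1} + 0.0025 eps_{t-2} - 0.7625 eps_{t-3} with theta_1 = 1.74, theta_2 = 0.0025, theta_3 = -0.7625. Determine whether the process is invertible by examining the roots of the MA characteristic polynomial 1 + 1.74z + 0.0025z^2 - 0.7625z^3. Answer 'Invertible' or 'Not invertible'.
\text{Not invertible}

The MA(q) characteristic polynomial is P(z) = 1 + 1.74z + 0.0025z^2 - 0.7625z^3.
Invertibility requires all roots to lie outside the unit circle, i.e. |z| > 1 for every root.
Degree 3: look for a simple real root z0 first, then factor out (1 - z/z0) and solve the remaining quadratic.
Testing z0 = -0.8: P(-0.8) = 1 + (1.74)(-0.8) + (0.0025)(-0.8)^2 + (-0.7625)(-0.8)^3
  = 1 + (-1.392) + (0.0016) + (0.3904) = 0.  So z_0 = -0.8 is a root, |z_0| = 0.8.
Divide out the factor (1 + 1.25 z) = (1 - z/z0) (since 1/z0 = -1.25):
  P(z) = (1 + 1.25 z)(1 + (0.49) z + (-0.61) z^2)
  [check: z-coef 0.49 - (-1.25) = 1.74; z^2-coef -0.61 - (-1.25)(0.49) = 0.0025; z^3-coef -(-1.25)(-0.61) = -0.7625.]
Remaining roots from the quadratic factor 1 + (0.49) z + (-0.61) z^2:
  Set 1 + (0.49) z + (-0.61) z^2 = 0, i.e. a z^2 + b z + c = 0 with a = -0.61, b = 0.49, c = 1.
  Discriminant D = b^2 - 4ac = (0.49)^2 - 4*(-0.61)*1 = 0.2401 - (-2.44) = 2.6801.
  D >= 0, so the roots are real: z = (-b +/- sqrt(D)) / (2a) = (-0.49 +/- 1.637101) / (-1.22).
    z_1 = (-0.49 + 1.637101) / (-1.22) = -0.9402,   |z_1| = 0.9402.
    z_2 = (-0.49 - 1.637101) / (-1.22) = 1.7435,   |z_2| = 1.7435.
Moduli of all roots: 0.8000, 0.9402, 1.7435.
All moduli strictly greater than 1? No.
Verdict: Not invertible.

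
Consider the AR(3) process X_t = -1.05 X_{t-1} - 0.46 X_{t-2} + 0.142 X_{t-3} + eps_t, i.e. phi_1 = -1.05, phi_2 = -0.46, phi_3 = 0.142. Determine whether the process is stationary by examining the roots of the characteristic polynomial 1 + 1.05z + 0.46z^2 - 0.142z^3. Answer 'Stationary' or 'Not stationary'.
\text{Stationary}

The AR(p) characteristic polynomial is P(z) = 1 + 1.05z + 0.46z^2 - 0.142z^3.
Stationarity requires all roots to lie outside the unit circle, i.e. |z| > 1 for every root.
Degree 3: look for a simple real root z0 first, then factor out (1 - z/z0) and solve the remaining quadratic.
Testing z0 = 5: P(5) = 1 + (1.05)(5) + (0.46)(5)^2 + (-0.142)(5)^3
  = 1 + (5.25) + (11.5) + (-17.75) = 0.  So z_0 = 5 is a root, |z_0| = 5.
Divide out the factor (1 - 0.2 z) = (1 - z/z0) (since 1/z0 = 0.2):
  P(z) = (1 - 0.2 z)(1 + (1.25) z + (0.71) z^2)
  [check: z-coef 1.25 - (0.2) = 1.05; z^2-coef 0.71 - (0.2)(1.25) = 0.46; z^3-coef -(0.2)(0.71) = -0.142.]
Remaining roots from the quadratic factor 1 + (1.25) z + (0.71) z^2:
  Set 1 + (1.25) z + (0.71) z^2 = 0, i.e. a z^2 + b z + c = 0 with a = 0.71, b = 1.25, c = 1.
  Discriminant D = b^2 - 4ac = (1.25)^2 - 4*(0.71)*1 = 1.5625 - (2.84) = -1.2775.
  D < 0, so the roots are the complex-conjugate pair z = (-b +/- i sqrt(-D)) / (2a) = -0.8803 +/- 0.796i.
  For a conjugate pair |z|^2 = z * conj(z) = (product of roots) = c/a = 1/(0.71) = 1.408451, so |z| = sqrt(1.408451) = 1.1868 for both roots.
Moduli of all roots: 5.0000, 1.1868, 1.1868.
All moduli strictly greater than 1? Yes.
Verdict: Stationary.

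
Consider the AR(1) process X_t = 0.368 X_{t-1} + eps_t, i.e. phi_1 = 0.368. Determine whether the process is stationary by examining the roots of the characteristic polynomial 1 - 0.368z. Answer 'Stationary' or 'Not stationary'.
\text{Stationary}

The AR(p) characteristic polynomial is P(z) = 1 - 0.368z.
Stationarity requires all roots to lie outside the unit circle, i.e. |z| > 1 for every root.
This is linear in z: 1 + (-0.368) z = 0  =>  z = -1/(-0.368) = 2.717391,  |z| = 2.717391.
Moduli of all roots: 2.7174.
All moduli strictly greater than 1? Yes.
Verdict: Stationary.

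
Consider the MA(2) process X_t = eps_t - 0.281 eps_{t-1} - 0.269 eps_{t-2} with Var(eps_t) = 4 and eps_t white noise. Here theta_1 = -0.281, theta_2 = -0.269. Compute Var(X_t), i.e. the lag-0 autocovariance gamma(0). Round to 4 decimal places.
\gamma(0) = 4.6053

For an MA(q) process X_t = eps_t + sum_i theta_i eps_{t-i} with
Var(eps_t) = sigma^2, the variance is
  gamma(0) = sigma^2 * (1 + sum_i theta_i^2).
  sum_i theta_i^2 = (-0.281)^2 + (-0.269)^2 = 0.078961 + 0.072361 = 0.151322.
  gamma(0) = 4 * (1 + 0.151322) = 4 * 1.151322 = 4.605288, which rounds to 4.6053.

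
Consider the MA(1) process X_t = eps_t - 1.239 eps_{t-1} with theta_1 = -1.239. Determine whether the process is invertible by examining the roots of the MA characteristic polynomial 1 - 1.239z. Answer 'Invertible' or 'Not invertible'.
\text{Not invertible}

The MA(q) characteristic polynomial is P(z) = 1 - 1.239z.
Invertibility requires all roots to lie outside the unit circle, i.e. |z| > 1 for every root.
This is linear in z: 1 + (-1.239) z = 0  =>  z = -1/(-1.239) = 0.807103,  |z| = 0.807103.
Moduli of all roots: 0.8071.
All moduli strictly greater than 1? No.
Verdict: Not invertible.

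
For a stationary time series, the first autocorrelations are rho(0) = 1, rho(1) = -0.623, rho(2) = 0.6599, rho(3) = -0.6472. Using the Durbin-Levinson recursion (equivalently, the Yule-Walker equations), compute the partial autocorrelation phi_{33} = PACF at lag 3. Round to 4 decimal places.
\phi_{33} = -0.2891

The PACF at lag k is phi_{kk}, the last component of the solution
to the Yule-Walker system G_k phi = r_k where
  (G_k)_{ij} = rho(|i - j|), (r_k)_i = rho(i), i,j = 1..k.
Equivalently, Durbin-Levinson gives phi_{kk} iteratively:
  phi_{11} = rho(1)
  phi_{kk} = [rho(k) - sum_{j=1..k-1} phi_{k-1,j} rho(k-j)]
            / [1 - sum_{j=1..k-1} phi_{k-1,j} rho(j)],
  phi_{k,j} = phi_{k-1,j} - phi_{kk} phi_{k-1,k-j},  j = 1..k-1.
Step k = 1:
  phi_11 = rho(1) = -0.623.
Step k = 2:
  phi_22 = [rho(2) - phi_11 rho(1)] / [1 - phi_11 rho(1)] = [0.6599 - (-0.623)(-0.623)] / [1 - (-0.623)(-0.623)]
         = 0.271771 / 0.611871 = 0.444164.
  Update: phi_21 = phi_11 - phi_22 phi_11 = -0.623 - (0.444164)(-0.623) = -0.346286.
Step k = 3:
  phi_33 = [rho(3) - phi_21 rho(2) - phi_22 rho(1)] / [1 - phi_21 rho(1) - phi_22 rho(2)]
    numerator   = -0.6472 - (-0.346286)(0.6599) - (0.444164)(-0.623) = -0.14197183
    denominator = 1 - (-0.346286)(-0.623) - (0.444164)(0.6599) = 0.49116014
  phi_33 = -0.14197183 / 0.49116014 = -0.2891.
Therefore phi_{33} = -0.2891.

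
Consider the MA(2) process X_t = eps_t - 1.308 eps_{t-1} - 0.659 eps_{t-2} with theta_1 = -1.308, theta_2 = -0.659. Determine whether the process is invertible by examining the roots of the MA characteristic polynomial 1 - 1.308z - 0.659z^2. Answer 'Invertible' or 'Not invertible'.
\text{Not invertible}

The MA(q) characteristic polynomial is P(z) = 1 - 1.308z - 0.659z^2.
Invertibility requires all roots to lie outside the unit circle, i.e. |z| > 1 for every root.
Set 1 + (-1.308) z + (-0.659) z^2 = 0, i.e. a z^2 + b z + c = 0 with a = -0.659, b = -1.308, c = 1.
Discriminant D = b^2 - 4ac = (-1.308)^2 - 4*(-0.659)*1 = 1.710864 - (-2.636) = 4.346864.
D >= 0, so the roots are real: z = (-b +/- sqrt(D)) / (2a) = (1.308 +/- 2.084913) / (-1.318).
  z_1 = (1.308 + 2.084913) / (-1.318) = -2.5743,   |z_1| = 2.5743.
  z_2 = (1.308 - 2.084913) / (-1.318) = 0.5895,   |z_2| = 0.5895.
Moduli of all roots: 2.5743, 0.5895.
All moduli strictly greater than 1? No.
Verdict: Not invertible.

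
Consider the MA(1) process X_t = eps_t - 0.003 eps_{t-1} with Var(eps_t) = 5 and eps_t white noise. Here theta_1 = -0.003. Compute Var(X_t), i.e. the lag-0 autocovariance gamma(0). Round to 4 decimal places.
\gamma(0) = 5.0000

For an MA(q) process X_t = eps_t + sum_i theta_i eps_{t-i} with
Var(eps_t) = sigma^2, the variance is
  gamma(0) = sigma^2 * (1 + sum_i theta_i^2).
  sum_i theta_i^2 = (-0.003)^2 = 0.000009.
  gamma(0) = 5 * (1 + 0.000009) = 5 * 1.000009 = 5.000045, which rounds to 5.0000.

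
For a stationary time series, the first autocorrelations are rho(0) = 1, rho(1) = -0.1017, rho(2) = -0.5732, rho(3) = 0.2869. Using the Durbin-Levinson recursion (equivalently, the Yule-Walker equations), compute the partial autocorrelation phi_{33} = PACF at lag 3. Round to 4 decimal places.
\phi_{33} = 0.2080

The PACF at lag k is phi_{kk}, the last component of the solution
to the Yule-Walker system G_k phi = r_k where
  (G_k)_{ij} = rho(|i - j|), (r_k)_i = rho(i), i,j = 1..k.
Equivalently, Durbin-Levinson gives phi_{kk} iteratively:
  phi_{11} = rho(1)
  phi_{kk} = [rho(k) - sum_{j=1..k-1} phi_{k-1,j} rho(k-j)]
            / [1 - sum_{j=1..k-1} phi_{k-1,j} rho(j)],
  phi_{k,j} = phi_{k-1,j} - phi_{kk} phi_{k-1,k-j},  j = 1..k-1.
Step k = 1:
  phi_11 = rho(1) = -0.1017.
Step k = 2:
  phi_22 = [rho(2) - phi_11 rho(1)] / [1 - phi_11 rho(1)] = [-0.5732 - (-0.1017)(-0.1017)] / [1 - (-0.1017)(-0.1017)]
         = -0.58354289 / 0.98965711 = -0.589641.
  Update: phi_21 = phi_11 - phi_22 phi_11 = -0.1017 - (-0.589641)(-0.1017) = -0.161667.
Step k = 3:
  phi_33 = [rho(3) - phi_21 rho(2) - phi_22 rho(1)] / [1 - phi_21 rho(1) - phi_22 rho(2)]
    numerator   = 0.2869 - (-0.161667)(-0.5732) - (-0.589641)(-0.1017) = 0.1342662
    denominator = 1 - (-0.161667)(-0.1017) - (-0.589641)(-0.5732) = 0.64557601
  phi_33 = 0.1342662 / 0.64557601 = 0.208.
Therefore phi_{33} = 0.2080.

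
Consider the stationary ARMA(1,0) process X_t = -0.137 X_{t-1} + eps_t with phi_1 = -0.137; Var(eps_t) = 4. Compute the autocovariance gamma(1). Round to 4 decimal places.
\gamma(1) = -0.5585

Multiply the model equation by X_{t-k} and take expectations. With theta_0 = psi_0 = 1 and psi_j the MA(infinity) weights, this gives
  gamma(k) - sum_i phi_i gamma(k-i) = c_k,
  c_k = sigma^2 * sum_{j=k..q} theta_j psi_{j-k}   (c_k = 0 for k > q),
using gamma(-m) = gamma(m).
Pure AR (q = 0): c_0 = sigma^2 = 4, c_k = 0 for k >= 1.
Equations for k = 0 and k = 1 (AR order 1):
  gamma(0) = phi_1 gamma(1) + c_0
  gamma(1) = phi_1 gamma(0) + c_1
Substituting the second into the first: gamma(0) (1 - phi_1^2) = c_0 + phi_1 c_1, so
  gamma(0) = c_0 / (1 - phi_1^2) = 4 / (1 - (-0.137)^2) = 4 / 0.981231 = 4.076512.
  gamma(1) = phi_1 gamma(0) = (-0.137)(4.076512) = -0.558482.
Therefore gamma(1) = -0.5585 (to 4 decimal places).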